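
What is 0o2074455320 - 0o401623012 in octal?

Subtract column by column in base 8:
  0-2 → 6 (borrow)
  2-1-1 → 0
  3-0 → 3
  5-3 → 2
  5-2 → 3
  4-6 → 6 (borrow)
  4-1-1 → 2
  7-0 → 7
  0-4 → 4 (borrow)
  2-0-1 → 1

0o1472632306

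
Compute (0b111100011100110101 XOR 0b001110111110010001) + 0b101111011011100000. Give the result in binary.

First 0b111100011100110101 XOR 0b001110111110010001 = 0b110010100010100100.
Add column by column in base 2, right to left:
  0+0 = 0
  0+0 = 0
  1+0 = 1
  0+0 = 0
  0+0 = 0
  1+1 = 0 carry 1
  0+1+1 = 0 carry 1
  1+1+1 = 1 carry 1
  0+0+1 = 1
  0+1 = 1
  0+1 = 1
  1+0 = 1
  0+1 = 1
  1+1 = 0 carry 1
  0+1+1 = 0 carry 1
  0+1+1 = 0 carry 1
  1+0+1 = 0 carry 1
  1+1+1 = 1 carry 1
  final carry 1

0b1100001111110000100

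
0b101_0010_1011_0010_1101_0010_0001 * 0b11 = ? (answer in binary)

Multiply each base-2 digit by 3, carrying:
  1×3 = 3 → write 1 carry 1
  0×3+1 = 1 → write 1
  0×3 = 0 → write 0
  0×3 = 0 → write 0
  0×3 = 0 → write 0
  1×3 = 3 → write 1 carry 1
  0×3+1 = 1 → write 1
  0×3 = 0 → write 0
  1×3 = 3 → write 1 carry 1
  0×3+1 = 1 → write 1
  1×3 = 3 → write 1 carry 1
  1×3+1 = 4 → write 0 carry 2
  0×3+2 = 2 → write 0 carry 1
  1×3+1 = 4 → write 0 carry 2
  0×3+2 = 2 → write 0 carry 1
  0×3+1 = 1 → write 1
  1×3 = 3 → write 1 carry 1
  1×3+1 = 4 → write 0 carry 2
  0×3+2 = 2 → write 0 carry 1
  1×3+1 = 4 → write 0 carry 2
  0×3+2 = 2 → write 0 carry 1
  1×3+1 = 4 → write 0 carry 2
  0×3+2 = 2 → write 0 carry 1
  0×3+1 = 1 → write 1
  1×3 = 3 → write 1 carry 1
  0×3+1 = 1 → write 1
  1×3 = 3 → write 1 carry 1
  remaining carry: 1

0b1111100000011000011101100011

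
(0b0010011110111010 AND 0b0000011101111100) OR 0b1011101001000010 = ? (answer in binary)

0b1011111101111010

0b0010011110111010 AND 0b0000011101111100 = 0b0000011100111000.
Then OR with 0b1011101001000010.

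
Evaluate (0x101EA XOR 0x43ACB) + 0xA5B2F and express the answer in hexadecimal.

0xF9650

First 0x101EA XOR 0x43ACB = 0x53B21.
Add column by column in base 16, right to left:
  1+F = 0 carry 1
  2+2+1 = 5
  B+B = 6 carry 1
  3+5+1 = 9
  5+A = F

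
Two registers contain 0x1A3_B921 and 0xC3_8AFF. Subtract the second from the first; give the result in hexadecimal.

Subtract column by column in base 16:
  1-F → 2 (borrow)
  2-F-1 → 2 (borrow)
  9-A-1 → E (borrow)
  B-8-1 → 2
  3-3 → 0
  A-C → E (borrow)
  1-0-1 → 0

0xE02E22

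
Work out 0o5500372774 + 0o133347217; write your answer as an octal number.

Add column by column in base 8, right to left:
  4+7 = 3 carry 1
  7+1+1 = 1 carry 1
  7+2+1 = 2 carry 1
  2+7+1 = 2 carry 1
  7+4+1 = 4 carry 1
  3+3+1 = 7
  0+3 = 3
  0+3 = 3
  5+1 = 6
  5+0 = 5

0o5633742213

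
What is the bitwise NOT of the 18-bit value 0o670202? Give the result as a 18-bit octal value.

0o107575

Each oct digit d becomes 7−d:
  6→1, 7→0, 0→7, 2→5, 0→7, 2→5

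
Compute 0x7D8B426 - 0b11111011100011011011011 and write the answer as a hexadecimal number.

0b11111011100011011011011 = 0x7DC6DB in hexadecimal.
Subtract column by column in base 16:
  6-B → B (borrow)
  2-D-1 → 4 (borrow)
  4-6-1 → D (borrow)
  B-C-1 → E (borrow)
  8-D-1 → A (borrow)
  D-7-1 → 5
  7-0 → 7

0x75AED4B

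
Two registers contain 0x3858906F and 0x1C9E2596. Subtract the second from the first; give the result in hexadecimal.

0x1BBA6AD9

Subtract column by column in base 16:
  F-6 → 9
  6-9 → D (borrow)
  0-5-1 → A (borrow)
  9-2-1 → 6
  8-E → A (borrow)
  5-9-1 → B (borrow)
  8-C-1 → B (borrow)
  3-1-1 → 1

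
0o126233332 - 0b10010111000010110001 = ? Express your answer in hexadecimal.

0o126233332 = 0x15936DA in hexadecimal.
0b10010111000010110001 = 0x970B1 in hexadecimal.
Subtract column by column in base 16:
  A-1 → 9
  D-B → 2
  6-0 → 6
  3-7 → C (borrow)
  9-9-1 → F (borrow)
  5-0-1 → 4
  1-0 → 1

0x14FC629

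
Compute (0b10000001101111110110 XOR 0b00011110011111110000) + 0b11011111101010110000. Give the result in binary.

First 0b10000001101111110110 XOR 0b00011110011111110000 = 0b10011111110000000110.
Add column by column in base 2, right to left:
  0+0 = 0
  1+0 = 1
  1+0 = 1
  0+0 = 0
  0+1 = 1
  0+1 = 1
  0+0 = 0
  0+1 = 1
  0+0 = 0
  0+1 = 1
  1+0 = 1
  1+1 = 0 carry 1
  1+1+1 = 1 carry 1
  1+1+1 = 1 carry 1
  1+1+1 = 1 carry 1
  1+1+1 = 1 carry 1
  1+1+1 = 1 carry 1
  0+0+1 = 1
  0+1 = 1
  1+1 = 0 carry 1
  final carry 1

0b101111111011010110110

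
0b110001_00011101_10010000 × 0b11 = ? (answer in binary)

Multiply each base-2 digit by 3, carrying:
  0×3 = 0 → write 0
  0×3 = 0 → write 0
  0×3 = 0 → write 0
  0×3 = 0 → write 0
  1×3 = 3 → write 1 carry 1
  0×3+1 = 1 → write 1
  0×3 = 0 → write 0
  1×3 = 3 → write 1 carry 1
  1×3+1 = 4 → write 0 carry 2
  0×3+2 = 2 → write 0 carry 1
  1×3+1 = 4 → write 0 carry 2
  1×3+2 = 5 → write 1 carry 2
  1×3+2 = 5 → write 1 carry 2
  0×3+2 = 2 → write 0 carry 1
  0×3+1 = 1 → write 1
  0×3 = 0 → write 0
  1×3 = 3 → write 1 carry 1
  0×3+1 = 1 → write 1
  0×3 = 0 → write 0
  0×3 = 0 → write 0
  1×3 = 3 → write 1 carry 1
  1×3+1 = 4 → write 0 carry 2
  remaining carry: 10

0b100100110101100010110000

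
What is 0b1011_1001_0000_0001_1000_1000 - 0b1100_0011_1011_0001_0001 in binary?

0b101011001100011001110111

Subtract column by column in base 2:
  0-1 → 1 (borrow)
  0-0-1 → 1 (borrow)
  0-0-1 → 1 (borrow)
  1-0-1 → 0
  0-1 → 1 (borrow)
  0-0-1 → 1 (borrow)
  0-0-1 → 1 (borrow)
  1-0-1 → 0
  1-1 → 0
  0-1 → 1 (borrow)
  0-0-1 → 1 (borrow)
  0-1-1 → 0 (borrow)
  0-1-1 → 0 (borrow)
  0-1-1 → 0 (borrow)
  0-0-1 → 1 (borrow)
  0-0-1 → 1 (borrow)
  1-0-1 → 0
  0-0 → 0
  0-1 → 1 (borrow)
  1-1-1 → 1 (borrow)
  1-0-1 → 0
  1-0 → 1
  0-0 → 0
  1-0 → 1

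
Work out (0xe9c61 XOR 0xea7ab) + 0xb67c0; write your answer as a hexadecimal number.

First 0xe9c61 XOR 0xea7ab = 0x03bca.
Add column by column in base 16, right to left:
  a+0 = a
  c+c = 8 carry 1
  b+7+1 = 3 carry 1
  3+6+1 = a
  0+b = b

0xba38a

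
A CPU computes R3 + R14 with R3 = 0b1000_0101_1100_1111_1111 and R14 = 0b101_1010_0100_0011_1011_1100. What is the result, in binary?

Add column by column in base 2, right to left:
  1+0 = 1
  1+0 = 1
  1+1 = 0 carry 1
  1+1+1 = 1 carry 1
  1+1+1 = 1 carry 1
  1+1+1 = 1 carry 1
  1+0+1 = 0 carry 1
  1+1+1 = 1 carry 1
  0+1+1 = 0 carry 1
  0+1+1 = 0 carry 1
  1+0+1 = 0 carry 1
  1+0+1 = 0 carry 1
  1+0+1 = 0 carry 1
  0+0+1 = 1
  1+1 = 0 carry 1
  0+0+1 = 1
  0+0 = 0
  0+1 = 1
  0+0 = 0
  1+1 = 0 carry 1
  0+1+1 = 0 carry 1
  0+0+1 = 1
  0+1 = 1

0b11000101010000010111011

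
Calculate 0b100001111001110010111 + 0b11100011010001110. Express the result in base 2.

0b100101011101000100101

Add column by column in base 2, right to left:
  1+0 = 1
  1+1 = 0 carry 1
  1+1+1 = 1 carry 1
  0+1+1 = 0 carry 1
  1+0+1 = 0 carry 1
  0+0+1 = 1
  0+0 = 0
  1+1 = 0 carry 1
  1+0+1 = 0 carry 1
  1+1+1 = 1 carry 1
  0+1+1 = 0 carry 1
  0+0+1 = 1
  1+0 = 1
  1+0 = 1
  1+1 = 0 carry 1
  1+1+1 = 1 carry 1
  0+1+1 = 0 carry 1
  0+0+1 = 1
  0+0 = 0
  0+0 = 0
  1+0 = 1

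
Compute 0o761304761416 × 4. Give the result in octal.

0o3705423706070

Multiply each base-8 digit by 4, carrying:
  6×4 = 24 → write 0 carry 3
  1×4+3 = 7 → write 7
  4×4 = 16 → write 0 carry 2
  1×4+2 = 6 → write 6
  6×4 = 24 → write 0 carry 3
  7×4+3 = 31 → write 7 carry 3
  4×4+3 = 19 → write 3 carry 2
  0×4+2 = 2 → write 2
  3×4 = 12 → write 4 carry 1
  1×4+1 = 5 → write 5
  6×4 = 24 → write 0 carry 3
  7×4+3 = 31 → write 7 carry 3
  remaining carry: 3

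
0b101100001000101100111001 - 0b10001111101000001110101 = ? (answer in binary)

Subtract column by column in base 2:
  1-1 → 0
  0-0 → 0
  0-1 → 1 (borrow)
  1-0-1 → 0
  1-1 → 0
  1-1 → 0
  0-1 → 1 (borrow)
  0-0-1 → 1 (borrow)
  1-0-1 → 0
  1-0 → 1
  0-0 → 0
  1-0 → 1
  0-1 → 1 (borrow)
  0-0-1 → 1 (borrow)
  0-1-1 → 0 (borrow)
  1-1-1 → 1 (borrow)
  0-1-1 → 0 (borrow)
  0-1-1 → 0 (borrow)
  0-1-1 → 0 (borrow)
  0-0-1 → 1 (borrow)
  1-0-1 → 0
  1-0 → 1
  0-1 → 1 (borrow)
  1-0-1 → 0

0b11010001011101011000100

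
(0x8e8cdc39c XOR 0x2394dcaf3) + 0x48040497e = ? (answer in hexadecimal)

0xf51c052ed

First 0x8e8cdc39c XOR 0x2394dcaf3 = 0xad180096f.
Add column by column in base 16, right to left:
  f+e = d carry 1
  6+7+1 = e
  9+9 = 2 carry 1
  0+4+1 = 5
  0+0 = 0
  8+4 = c
  1+0 = 1
  d+8 = 5 carry 1
  a+4+1 = f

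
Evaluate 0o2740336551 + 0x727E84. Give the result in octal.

0x727E84 = 0o34477204 in octal.
Add column by column in base 8, right to left:
  1+4 = 5
  5+0 = 5
  5+2 = 7
  6+7 = 5 carry 1
  3+7+1 = 3 carry 1
  3+4+1 = 0 carry 1
  0+4+1 = 5
  4+3 = 7
  7+0 = 7
  2+0 = 2

0o2775035755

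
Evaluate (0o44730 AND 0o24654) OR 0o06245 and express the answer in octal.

0o44730 AND 0o24654 = 0o04610.
Then OR with 0o06245.

0o6655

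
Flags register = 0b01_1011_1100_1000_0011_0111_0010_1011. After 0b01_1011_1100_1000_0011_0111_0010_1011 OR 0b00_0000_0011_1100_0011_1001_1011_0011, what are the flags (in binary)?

OR bit by bit (1 where either bit is 1):
  011011110010000011011100101011
| 000000001111000011100110110011
= 011011111111000011111110111011

0b011011111111000011111110111011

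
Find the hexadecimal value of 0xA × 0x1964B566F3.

Multiply each base-16 digit by 10, carrying:
  3×10 = 30 → write E carry 1
  F×10+1 = 151 → write 7 carry 9
  6×10+9 = 69 → write 5 carry 4
  6×10+4 = 64 → write 0 carry 4
  5×10+4 = 54 → write 6 carry 3
  B×10+3 = 113 → write 1 carry 7
  4×10+7 = 47 → write F carry 2
  6×10+2 = 62 → write E carry 3
  9×10+3 = 93 → write D carry 5
  1×10+5 = 15 → write F

0xFDEF16057E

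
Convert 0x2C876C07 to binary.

Expand each hex digit to 4 bits: 2=0010 C=1100 8=1000 7=0111 6=0110 C=1100 0=0000 7=0111.

0b101100100001110110110000000111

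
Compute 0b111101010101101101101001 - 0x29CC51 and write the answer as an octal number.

0o62707430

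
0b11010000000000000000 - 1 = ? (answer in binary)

The trailing 16 digits are 0, so subtracting 1 borrows through: they become 1 and the next digit up decrements.

0b11001111111111111111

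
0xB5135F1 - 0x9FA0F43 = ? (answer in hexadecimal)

Subtract column by column in base 16:
  1-3 → E (borrow)
  F-4-1 → A
  5-F → 6 (borrow)
  3-0-1 → 2
  1-A → 7 (borrow)
  5-F-1 → 5 (borrow)
  B-9-1 → 1

0x15726AE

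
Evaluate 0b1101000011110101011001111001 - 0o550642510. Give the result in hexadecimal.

0b1101000011110101011001111001 = 0xd0f5679 in hexadecimal.
0o550642510 = 0x5a34548 in hexadecimal.
Subtract column by column in base 16:
  9-8 → 1
  7-4 → 3
  6-5 → 1
  5-4 → 1
  f-3 → c
  0-a → 6 (borrow)
  d-5-1 → 7

0x76c1131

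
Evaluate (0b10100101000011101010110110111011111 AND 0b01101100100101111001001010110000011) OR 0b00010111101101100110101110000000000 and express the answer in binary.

0b110111101101101110101110110000011

0b10100101000011101010110110111011111 AND 0b01101100100101111001001010110000011 = 0b00100100000001101000000010110000011.
Then OR with 0b00010111101101100110101110000000000.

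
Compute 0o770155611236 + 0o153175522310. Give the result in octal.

0o1143353333546

Add column by column in base 8, right to left:
  6+0 = 6
  3+1 = 4
  2+3 = 5
  1+2 = 3
  1+2 = 3
  6+5 = 3 carry 1
  5+5+1 = 3 carry 1
  5+7+1 = 5 carry 1
  1+1+1 = 3
  0+3 = 3
  7+5 = 4 carry 1
  7+1+1 = 1 carry 1
  final carry 1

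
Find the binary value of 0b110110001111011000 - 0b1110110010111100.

Subtract column by column in base 2:
  0-0 → 0
  0-0 → 0
  0-1 → 1 (borrow)
  1-1-1 → 1 (borrow)
  1-1-1 → 1 (borrow)
  0-1-1 → 0 (borrow)
  1-0-1 → 0
  1-1 → 0
  1-0 → 1
  1-0 → 1
  0-1 → 1 (borrow)
  0-1-1 → 0 (borrow)
  0-0-1 → 1 (borrow)
  1-1-1 → 1 (borrow)
  1-1-1 → 1 (borrow)
  0-1-1 → 0 (borrow)
  1-0-1 → 0
  1-0 → 1

0b100111011100011100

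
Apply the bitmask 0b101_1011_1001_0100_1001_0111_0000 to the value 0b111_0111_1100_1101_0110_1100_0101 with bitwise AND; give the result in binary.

0b101001110000100000001000000

AND bit by bit (1 only where both bits are 1):
  111011111001101011011000101
& 101101110010100100101110000
= 101001110000100000001000000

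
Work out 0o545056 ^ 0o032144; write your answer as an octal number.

0o577112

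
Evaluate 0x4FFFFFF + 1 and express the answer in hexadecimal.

0x5000000

The trailing 6 digits are F (max in base 16), so adding 1 cascades: they roll to 0 and the next digit up increments.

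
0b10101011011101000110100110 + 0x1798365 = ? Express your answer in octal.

0b10101011011101000110100110 = 0o253350646 in octal.
0x1798365 = 0o136301545 in octal.
Add column by column in base 8, right to left:
  6+5 = 3 carry 1
  4+4+1 = 1 carry 1
  6+5+1 = 4 carry 1
  0+1+1 = 2
  5+0 = 5
  3+3 = 6
  3+6 = 1 carry 1
  5+3+1 = 1 carry 1
  2+1+1 = 4

0o411652413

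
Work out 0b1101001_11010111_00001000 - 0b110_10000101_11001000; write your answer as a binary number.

Subtract column by column in base 2:
  0-0 → 0
  0-0 → 0
  0-0 → 0
  1-1 → 0
  0-0 → 0
  0-0 → 0
  0-1 → 1 (borrow)
  0-1-1 → 0 (borrow)
  1-1-1 → 1 (borrow)
  1-0-1 → 0
  1-1 → 0
  0-0 → 0
  1-0 → 1
  0-0 → 0
  1-0 → 1
  1-1 → 0
  1-0 → 1
  0-1 → 1 (borrow)
  0-1-1 → 0 (borrow)
  1-0-1 → 0
  0-0 → 0
  1-0 → 1
  1-0 → 1

0b11000110101000101000000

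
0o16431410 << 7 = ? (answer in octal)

0o3506302000

7 bits is not a whole number of base-8 digits; in binary: 1110100011001100001000 << 7 = 11101000110011000010000000000.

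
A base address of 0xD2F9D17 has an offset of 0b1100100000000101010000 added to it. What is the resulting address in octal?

0o1530317147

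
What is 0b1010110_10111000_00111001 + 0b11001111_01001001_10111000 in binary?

Add column by column in base 2, right to left:
  1+0 = 1
  0+0 = 0
  0+0 = 0
  1+1 = 0 carry 1
  1+1+1 = 1 carry 1
  1+1+1 = 1 carry 1
  0+0+1 = 1
  0+1 = 1
  0+1 = 1
  0+0 = 0
  0+0 = 0
  1+1 = 0 carry 1
  1+0+1 = 0 carry 1
  1+0+1 = 0 carry 1
  0+1+1 = 0 carry 1
  1+0+1 = 0 carry 1
  0+1+1 = 0 carry 1
  1+1+1 = 1 carry 1
  1+1+1 = 1 carry 1
  0+1+1 = 0 carry 1
  1+0+1 = 0 carry 1
  0+0+1 = 1
  1+1 = 0 carry 1
  0+1+1 = 0 carry 1
  final carry 1

0b1001001100000000111110001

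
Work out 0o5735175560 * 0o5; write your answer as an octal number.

Multiply each base-8 digit by 5, carrying:
  0×5 = 0 → write 0
  6×5 = 30 → write 6 carry 3
  5×5+3 = 28 → write 4 carry 3
  5×5+3 = 28 → write 4 carry 3
  7×5+3 = 38 → write 6 carry 4
  1×5+4 = 9 → write 1 carry 1
  5×5+1 = 26 → write 2 carry 3
  3×5+3 = 18 → write 2 carry 2
  7×5+2 = 37 → write 5 carry 4
  5×5+4 = 29 → write 5 carry 3
  remaining carry: 3

0o35522164460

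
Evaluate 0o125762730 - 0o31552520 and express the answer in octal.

0o74210210

Subtract column by column in base 8:
  0-0 → 0
  3-2 → 1
  7-5 → 2
  2-2 → 0
  6-5 → 1
  7-5 → 2
  5-1 → 4
  2-3 → 7 (borrow)
  1-0-1 → 0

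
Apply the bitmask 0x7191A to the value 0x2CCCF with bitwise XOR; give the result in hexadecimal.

XOR each hex digit independently (no carries):
  2^7=5, C^1=D, C^9=5, C^1=D, F^A=5

0x5D5D5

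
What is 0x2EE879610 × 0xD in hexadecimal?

Multiply each base-16 digit by 13, carrying:
  0×13 = 0 → write 0
  1×13 = 13 → write D
  6×13 = 78 → write E carry 4
  9×13+4 = 121 → write 9 carry 7
  7×13+7 = 98 → write 2 carry 6
  8×13+6 = 110 → write E carry 6
  E×13+6 = 188 → write C carry 11
  E×13+11 = 193 → write 1 carry 12
  2×13+12 = 38 → write 6 carry 2
  remaining carry: 2

0x261CE29ED0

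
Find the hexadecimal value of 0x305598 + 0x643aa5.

Add column by column in base 16, right to left:
  8+5 = d
  9+a = 3 carry 1
  5+a+1 = 0 carry 1
  5+3+1 = 9
  0+4 = 4
  3+6 = 9

0x94903d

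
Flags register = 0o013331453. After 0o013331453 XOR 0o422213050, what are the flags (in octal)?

0o431122403

XOR each oct digit independently (no carries):
  0^4=4, 1^2=3, 3^2=1, 3^2=1, 3^1=2, 1^3=2, 4^0=4, 5^5=0, 3^0=3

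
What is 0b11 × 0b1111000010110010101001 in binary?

Multiply each base-2 digit by 3, carrying:
  1×3 = 3 → write 1 carry 1
  0×3+1 = 1 → write 1
  0×3 = 0 → write 0
  1×3 = 3 → write 1 carry 1
  0×3+1 = 1 → write 1
  1×3 = 3 → write 1 carry 1
  0×3+1 = 1 → write 1
  1×3 = 3 → write 1 carry 1
  0×3+1 = 1 → write 1
  0×3 = 0 → write 0
  1×3 = 3 → write 1 carry 1
  1×3+1 = 4 → write 0 carry 2
  0×3+2 = 2 → write 0 carry 1
  1×3+1 = 4 → write 0 carry 2
  0×3+2 = 2 → write 0 carry 1
  0×3+1 = 1 → write 1
  0×3 = 0 → write 0
  0×3 = 0 → write 0
  1×3 = 3 → write 1 carry 1
  1×3+1 = 4 → write 0 carry 2
  1×3+2 = 5 → write 1 carry 2
  1×3+2 = 5 → write 1 carry 2
  remaining carry: 10

0b101101001000010111111011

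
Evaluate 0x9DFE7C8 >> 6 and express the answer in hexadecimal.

0x277F9F

6 bits is not a whole number of base-16 digits; in binary: 1001110111111110011111001000 >> 6 = 1001110111111110011111.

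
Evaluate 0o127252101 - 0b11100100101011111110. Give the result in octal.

0o123604503

0b11100100101011111110 = 0o3445376 in octal.
Subtract column by column in base 8:
  1-6 → 3 (borrow)
  0-7-1 → 0 (borrow)
  1-3-1 → 5 (borrow)
  2-5-1 → 4 (borrow)
  5-4-1 → 0
  2-4 → 6 (borrow)
  7-3-1 → 3
  2-0 → 2
  1-0 → 1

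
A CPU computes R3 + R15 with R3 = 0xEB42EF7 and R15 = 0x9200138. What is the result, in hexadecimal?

0x17D4302F

Add column by column in base 16, right to left:
  7+8 = F
  F+3 = 2 carry 1
  E+1+1 = 0 carry 1
  2+0+1 = 3
  4+0 = 4
  B+2 = D
  E+9 = 7 carry 1
  final carry 1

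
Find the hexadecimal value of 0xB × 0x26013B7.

0x1A20D8DD

Multiply each base-16 digit by 11, carrying:
  7×11 = 77 → write D carry 4
  B×11+4 = 125 → write D carry 7
  3×11+7 = 40 → write 8 carry 2
  1×11+2 = 13 → write D
  0×11 = 0 → write 0
  6×11 = 66 → write 2 carry 4
  2×11+4 = 26 → write A carry 1
  remaining carry: 1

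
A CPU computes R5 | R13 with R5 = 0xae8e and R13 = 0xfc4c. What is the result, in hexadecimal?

0xfece

OR each hex digit independently (no carries):
  a|f=f, e|c=e, 8|4=c, e|c=e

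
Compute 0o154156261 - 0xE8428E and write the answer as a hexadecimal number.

0xC89A23

0o154156261 = 0x1B0DCB1 in hexadecimal.
Subtract column by column in base 16:
  1-E → 3 (borrow)
  B-8-1 → 2
  C-2 → A
  D-4 → 9
  0-8 → 8 (borrow)
  B-E-1 → C (borrow)
  1-0-1 → 0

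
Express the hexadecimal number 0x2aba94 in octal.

Expand each hex digit to 4 bits: 2=0010 a=1010 b=1011 a=1010 9=1001 4=0100.
Group the bits in threes: 001 010 101 011 101 010 010 100 → 12535224.

0o12535224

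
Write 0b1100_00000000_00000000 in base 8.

0o3000000

Group the bits in threes: 011 000 000 000 000 000 000 → 3000000.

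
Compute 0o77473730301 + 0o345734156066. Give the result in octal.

Add column by column in base 8, right to left:
  1+6 = 7
  0+6 = 6
  3+0 = 3
  0+6 = 6
  3+5 = 0 carry 1
  7+1+1 = 1 carry 1
  3+4+1 = 0 carry 1
  7+3+1 = 3 carry 1
  4+7+1 = 4 carry 1
  7+5+1 = 5 carry 1
  7+4+1 = 4 carry 1
  0+3+1 = 4

0o445430106367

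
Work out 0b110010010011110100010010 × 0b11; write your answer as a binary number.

0b10010110111011011100110110

Multiply each base-2 digit by 3, carrying:
  0×3 = 0 → write 0
  1×3 = 3 → write 1 carry 1
  0×3+1 = 1 → write 1
  0×3 = 0 → write 0
  1×3 = 3 → write 1 carry 1
  0×3+1 = 1 → write 1
  0×3 = 0 → write 0
  0×3 = 0 → write 0
  1×3 = 3 → write 1 carry 1
  0×3+1 = 1 → write 1
  1×3 = 3 → write 1 carry 1
  1×3+1 = 4 → write 0 carry 2
  1×3+2 = 5 → write 1 carry 2
  1×3+2 = 5 → write 1 carry 2
  0×3+2 = 2 → write 0 carry 1
  0×3+1 = 1 → write 1
  1×3 = 3 → write 1 carry 1
  0×3+1 = 1 → write 1
  0×3 = 0 → write 0
  1×3 = 3 → write 1 carry 1
  0×3+1 = 1 → write 1
  0×3 = 0 → write 0
  1×3 = 3 → write 1 carry 1
  1×3+1 = 4 → write 0 carry 2
  remaining carry: 10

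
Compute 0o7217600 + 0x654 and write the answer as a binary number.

0b111010010010111010100

0o7217600 = 0b111010001111110000000 in binary.
0x654 = 0b11001010100 in binary.
Add column by column in base 2, right to left:
  0+0 = 0
  0+0 = 0
  0+1 = 1
  0+0 = 0
  0+1 = 1
  0+0 = 0
  0+1 = 1
  1+0 = 1
  1+0 = 1
  1+1 = 0 carry 1
  1+1+1 = 1 carry 1
  1+0+1 = 0 carry 1
  1+0+1 = 0 carry 1
  0+0+1 = 1
  0+0 = 0
  0+0 = 0
  1+0 = 1
  0+0 = 0
  1+0 = 1
  1+0 = 1
  1+0 = 1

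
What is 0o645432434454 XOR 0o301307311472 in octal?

0o544735725026

XOR each oct digit independently (no carries):
  6^3=5, 4^0=4, 5^1=4, 4^3=7, 3^0=3, 2^7=5, 4^3=7, 3^1=2, 4^1=5, 4^4=0, 5^7=2, 4^2=6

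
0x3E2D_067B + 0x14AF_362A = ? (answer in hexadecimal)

Add column by column in base 16, right to left:
  B+A = 5 carry 1
  7+2+1 = A
  6+6 = C
  0+3 = 3
  D+F = C carry 1
  2+A+1 = D
  E+4 = 2 carry 1
  3+1+1 = 5

0x52DC3CA5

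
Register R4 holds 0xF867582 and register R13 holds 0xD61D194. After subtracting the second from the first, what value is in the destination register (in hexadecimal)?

0x224A3EE

Subtract column by column in base 16:
  2-4 → E (borrow)
  8-9-1 → E (borrow)
  5-1-1 → 3
  7-D → A (borrow)
  6-1-1 → 4
  8-6 → 2
  F-D → 2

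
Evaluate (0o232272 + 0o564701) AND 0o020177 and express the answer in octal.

Add column by column in base 8, right to left:
  2+1 = 3
  7+0 = 7
  2+7 = 1 carry 1
  2+4+1 = 7
  3+6 = 1 carry 1
  2+5+1 = 0 carry 1
  final carry 1
Sum = 0o1017173; now AND with 0o020177:
  1&0=0, 0&0=0, 1&2=0, 7&0=0, 1&1=1, 7&7=7, 3&7=3

0o173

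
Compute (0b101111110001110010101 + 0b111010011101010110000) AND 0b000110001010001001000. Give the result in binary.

0b10001010001000000

Add column by column in base 2, right to left:
  1+0 = 1
  0+0 = 0
  1+0 = 1
  0+0 = 0
  1+1 = 0 carry 1
  0+1+1 = 0 carry 1
  0+0+1 = 1
  1+1 = 0 carry 1
  1+0+1 = 0 carry 1
  1+1+1 = 1 carry 1
  0+0+1 = 1
  0+1 = 1
  0+1 = 1
  1+1 = 0 carry 1
  1+0+1 = 0 carry 1
  1+0+1 = 0 carry 1
  1+1+1 = 1 carry 1
  1+0+1 = 0 carry 1
  1+1+1 = 1 carry 1
  0+1+1 = 0 carry 1
  1+1+1 = 1 carry 1
  final carry 1
Sum = 0b1101010001111001000101; now AND with 0b000110001010001001000:
  1101010001111001000101
& 0000110001010001001000
= 0000010001010001000000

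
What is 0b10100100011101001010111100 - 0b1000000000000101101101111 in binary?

0b1100100011100011101001101

Subtract column by column in base 2:
  0-1 → 1 (borrow)
  0-1-1 → 0 (borrow)
  1-1-1 → 1 (borrow)
  1-1-1 → 1 (borrow)
  1-0-1 → 0
  1-1 → 0
  0-1 → 1 (borrow)
  1-0-1 → 0
  0-1 → 1 (borrow)
  1-1-1 → 1 (borrow)
  0-0-1 → 1 (borrow)
  0-1-1 → 0 (borrow)
  1-0-1 → 0
  0-0 → 0
  1-0 → 1
  1-0 → 1
  1-0 → 1
  0-0 → 0
  0-0 → 0
  0-0 → 0
  1-0 → 1
  0-0 → 0
  0-0 → 0
  1-0 → 1
  0-1 → 1 (borrow)
  1-0-1 → 0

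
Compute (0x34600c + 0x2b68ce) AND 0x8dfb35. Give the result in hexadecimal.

Add column by column in base 16, right to left:
  c+e = a carry 1
  0+c+1 = d
  0+8 = 8
  6+6 = c
  4+b = f
  3+2 = 5
Sum = 0x5fc8da; now AND with 0x8dfb35:
  5&8=0, f&d=d, c&f=c, 8&b=8, d&3=1, a&5=0

0xdc810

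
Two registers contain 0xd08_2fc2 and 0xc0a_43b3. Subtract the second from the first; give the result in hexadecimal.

Subtract column by column in base 16:
  2-3 → f (borrow)
  c-b-1 → 0
  f-3 → c
  2-4 → e (borrow)
  8-a-1 → d (borrow)
  0-0-1 → f (borrow)
  d-c-1 → 0

0xfdec0f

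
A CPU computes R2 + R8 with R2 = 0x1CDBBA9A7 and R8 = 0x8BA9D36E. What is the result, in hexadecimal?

Add column by column in base 16, right to left:
  7+E = 5 carry 1
  A+6+1 = 1 carry 1
  9+3+1 = D
  A+D = 7 carry 1
  B+9+1 = 5 carry 1
  B+A+1 = 6 carry 1
  D+B+1 = 9 carry 1
  C+8+1 = 5 carry 1
  1+0+1 = 2

0x259657D15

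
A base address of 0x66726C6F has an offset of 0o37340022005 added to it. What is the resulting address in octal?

0o54174510164

0x66726C6F = 0o14634466157 in octal.
Add column by column in base 8, right to left:
  7+5 = 4 carry 1
  5+0+1 = 6
  1+0 = 1
  6+2 = 0 carry 1
  6+2+1 = 1 carry 1
  4+0+1 = 5
  4+0 = 4
  3+4 = 7
  6+3 = 1 carry 1
  4+7+1 = 4 carry 1
  1+3+1 = 5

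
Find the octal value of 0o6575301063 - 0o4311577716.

0o2263501145

Subtract column by column in base 8:
  3-6 → 5 (borrow)
  6-1-1 → 4
  0-7 → 1 (borrow)
  1-7-1 → 1 (borrow)
  0-7-1 → 0 (borrow)
  3-5-1 → 5 (borrow)
  5-1-1 → 3
  7-1 → 6
  5-3 → 2
  6-4 → 2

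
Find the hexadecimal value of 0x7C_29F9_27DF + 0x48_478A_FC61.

0xC471842440

Add column by column in base 16, right to left:
  F+1 = 0 carry 1
  D+6+1 = 4 carry 1
  7+C+1 = 4 carry 1
  2+F+1 = 2 carry 1
  9+A+1 = 4 carry 1
  F+8+1 = 8 carry 1
  9+7+1 = 1 carry 1
  2+4+1 = 7
  C+8 = 4 carry 1
  7+4+1 = C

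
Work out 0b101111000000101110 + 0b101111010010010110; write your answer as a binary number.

0b1011110010011000100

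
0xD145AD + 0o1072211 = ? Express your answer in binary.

0xD145AD = 0b110100010100010110101101 in binary.
0o1072211 = 0b1000111010010001001 in binary.
Add column by column in base 2, right to left:
  1+1 = 0 carry 1
  0+0+1 = 1
  1+0 = 1
  1+1 = 0 carry 1
  0+0+1 = 1
  1+0 = 1
  0+0 = 0
  1+1 = 0 carry 1
  1+0+1 = 0 carry 1
  0+0+1 = 1
  1+1 = 0 carry 1
  0+0+1 = 1
  0+1 = 1
  0+1 = 1
  1+1 = 0 carry 1
  0+0+1 = 1
  1+0 = 1
  0+0 = 0
  0+1 = 1
  0+0 = 0
  1+0 = 1
  0+0 = 0
  1+0 = 1
  1+0 = 1

0b110101011011101000110110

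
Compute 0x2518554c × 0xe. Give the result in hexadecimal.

Multiply each base-16 digit by 14, carrying:
  c×14 = 168 → write 8 carry 10
  4×14+10 = 66 → write 2 carry 4
  5×14+4 = 74 → write a carry 4
  5×14+4 = 74 → write a carry 4
  8×14+4 = 116 → write 4 carry 7
  1×14+7 = 21 → write 5 carry 1
  5×14+1 = 71 → write 7 carry 4
  2×14+4 = 32 → write 0 carry 2
  remaining carry: 2

0x20754aa28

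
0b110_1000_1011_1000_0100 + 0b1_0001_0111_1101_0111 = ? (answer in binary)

Add column by column in base 2, right to left:
  0+1 = 1
  0+1 = 1
  1+1 = 0 carry 1
  0+0+1 = 1
  0+1 = 1
  0+0 = 0
  0+1 = 1
  1+1 = 0 carry 1
  1+1+1 = 1 carry 1
  1+1+1 = 1 carry 1
  0+1+1 = 0 carry 1
  1+0+1 = 0 carry 1
  0+1+1 = 0 carry 1
  0+0+1 = 1
  0+0 = 0
  1+0 = 1
  0+1 = 1
  1+0 = 1
  1+0 = 1

0b1111010001101011011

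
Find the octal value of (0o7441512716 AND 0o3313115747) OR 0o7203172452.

0o7441512716 AND 0o3313115747 = 0o3001110706.
Then OR with 0o7203172452.

0o7203172756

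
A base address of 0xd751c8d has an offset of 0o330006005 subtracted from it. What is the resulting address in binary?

0b1010000101010001000010001000

0xd751c8d = 0b1101011101010001110010001101 in binary.
0o330006005 = 0b11011000000000110000000101 in binary.
Subtract column by column in base 2:
  1-1 → 0
  0-0 → 0
  1-1 → 0
  1-0 → 1
  0-0 → 0
  0-0 → 0
  0-0 → 0
  1-0 → 1
  0-0 → 0
  0-0 → 0
  1-1 → 0
  1-1 → 0
  1-0 → 1
  0-0 → 0
  0-0 → 0
  0-0 → 0
  1-0 → 1
  0-0 → 0
  1-0 → 1
  0-0 → 0
  1-0 → 1
  1-1 → 0
  1-1 → 0
  0-0 → 0
  1-1 → 0
  0-1 → 1 (borrow)
  1-0-1 → 0
  1-0 → 1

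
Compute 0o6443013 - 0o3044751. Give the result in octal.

0o3376042

Subtract column by column in base 8:
  3-1 → 2
  1-5 → 4 (borrow)
  0-7-1 → 0 (borrow)
  3-4-1 → 6 (borrow)
  4-4-1 → 7 (borrow)
  4-0-1 → 3
  6-3 → 3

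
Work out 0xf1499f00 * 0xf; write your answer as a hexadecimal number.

0xe23505100

Multiply each base-16 digit by 15, carrying:
  0×15 = 0 → write 0
  0×15 = 0 → write 0
  f×15 = 225 → write 1 carry 14
  9×15+14 = 149 → write 5 carry 9
  9×15+9 = 144 → write 0 carry 9
  4×15+9 = 69 → write 5 carry 4
  1×15+4 = 19 → write 3 carry 1
  f×15+1 = 226 → write 2 carry 14
  remaining carry: e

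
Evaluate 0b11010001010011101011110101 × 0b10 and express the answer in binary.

Multiply each base-2 digit by 2, carrying:
  1×2 = 2 → write 0 carry 1
  0×2+1 = 1 → write 1
  1×2 = 2 → write 0 carry 1
  0×2+1 = 1 → write 1
  1×2 = 2 → write 0 carry 1
  1×2+1 = 3 → write 1 carry 1
  1×2+1 = 3 → write 1 carry 1
  1×2+1 = 3 → write 1 carry 1
  0×2+1 = 1 → write 1
  1×2 = 2 → write 0 carry 1
  0×2+1 = 1 → write 1
  1×2 = 2 → write 0 carry 1
  1×2+1 = 3 → write 1 carry 1
  1×2+1 = 3 → write 1 carry 1
  0×2+1 = 1 → write 1
  0×2 = 0 → write 0
  1×2 = 2 → write 0 carry 1
  0×2+1 = 1 → write 1
  1×2 = 2 → write 0 carry 1
  0×2+1 = 1 → write 1
  0×2 = 0 → write 0
  0×2 = 0 → write 0
  1×2 = 2 → write 0 carry 1
  0×2+1 = 1 → write 1
  1×2 = 2 → write 0 carry 1
  1×2+1 = 3 → write 1 carry 1
  remaining carry: 1

0b110100010100111010111101010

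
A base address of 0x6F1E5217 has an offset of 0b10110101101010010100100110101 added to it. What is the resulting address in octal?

0o20564675514

0x6F1E5217 = 0o15707451027 in octal.
0b10110101101010010100100110101 = 0o2655224465 in octal.
Add column by column in base 8, right to left:
  7+5 = 4 carry 1
  2+6+1 = 1 carry 1
  0+4+1 = 5
  1+4 = 5
  5+2 = 7
  4+2 = 6
  7+5 = 4 carry 1
  0+5+1 = 6
  7+6 = 5 carry 1
  5+2+1 = 0 carry 1
  1+0+1 = 2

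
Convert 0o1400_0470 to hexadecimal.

0x300138

Each octal digit is 3 bits: 1=001 4=100 0=000 0=000 0=000 4=100 7=111 0=000.
Group the bits into nibbles: 0011 0000 0000 0001 0011 1000 → 300138.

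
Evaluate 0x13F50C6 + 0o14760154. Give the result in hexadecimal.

0x1733132

0o14760154 = 0x33E06C in hexadecimal.
Add column by column in base 16, right to left:
  6+C = 2 carry 1
  C+6+1 = 3 carry 1
  0+0+1 = 1
  5+E = 3 carry 1
  F+3+1 = 3 carry 1
  3+3+1 = 7
  1+0 = 1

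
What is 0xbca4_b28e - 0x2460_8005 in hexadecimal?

0x98443289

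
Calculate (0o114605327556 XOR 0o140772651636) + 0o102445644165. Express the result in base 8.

0o156645442545

First 0o114605327556 XOR 0o140772651636 = 0o054177576360.
Add column by column in base 8, right to left:
  0+5 = 5
  6+6 = 4 carry 1
  3+1+1 = 5
  6+4 = 2 carry 1
  7+4+1 = 4 carry 1
  5+6+1 = 4 carry 1
  7+5+1 = 5 carry 1
  7+4+1 = 4 carry 1
  1+4+1 = 6
  4+2 = 6
  5+0 = 5
  0+1 = 1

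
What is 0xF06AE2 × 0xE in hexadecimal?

Multiply each base-16 digit by 14, carrying:
  2×14 = 28 → write C carry 1
  E×14+1 = 197 → write 5 carry 12
  A×14+12 = 152 → write 8 carry 9
  6×14+9 = 93 → write D carry 5
  0×14+5 = 5 → write 5
  F×14 = 210 → write 2 carry 13
  remaining carry: D

0xD25D85C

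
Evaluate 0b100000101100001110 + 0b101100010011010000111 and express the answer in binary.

Add column by column in base 2, right to left:
  0+1 = 1
  1+1 = 0 carry 1
  1+1+1 = 1 carry 1
  1+0+1 = 0 carry 1
  0+0+1 = 1
  0+0 = 0
  0+0 = 0
  0+1 = 1
  1+0 = 1
  1+1 = 0 carry 1
  0+1+1 = 0 carry 1
  1+0+1 = 0 carry 1
  0+0+1 = 1
  0+1 = 1
  0+0 = 0
  0+0 = 0
  0+0 = 0
  1+1 = 0 carry 1
  0+1+1 = 0 carry 1
  0+0+1 = 1
  0+1 = 1

0b110000011000110010101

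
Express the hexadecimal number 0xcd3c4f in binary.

Expand each hex digit to 4 bits: c=1100 d=1101 3=0011 c=1100 4=0100 f=1111.

0b110011010011110001001111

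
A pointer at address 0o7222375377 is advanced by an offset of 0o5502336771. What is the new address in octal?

0o14724734370

Add column by column in base 8, right to left:
  7+1 = 0 carry 1
  7+7+1 = 7 carry 1
  3+7+1 = 3 carry 1
  5+6+1 = 4 carry 1
  7+3+1 = 3 carry 1
  3+3+1 = 7
  2+2 = 4
  2+0 = 2
  2+5 = 7
  7+5 = 4 carry 1
  final carry 1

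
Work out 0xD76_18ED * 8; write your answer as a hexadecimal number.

Multiply each base-16 digit by 8, carrying:
  D×8 = 104 → write 8 carry 6
  E×8+6 = 118 → write 6 carry 7
  8×8+7 = 71 → write 7 carry 4
  1×8+4 = 12 → write C
  6×8 = 48 → write 0 carry 3
  7×8+3 = 59 → write B carry 3
  D×8+3 = 107 → write B carry 6
  remaining carry: 6

0x6BB0C768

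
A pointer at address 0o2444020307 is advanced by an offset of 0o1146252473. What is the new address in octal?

0o3612273002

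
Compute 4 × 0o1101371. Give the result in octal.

0o4405744

Multiply each base-8 digit by 4, carrying:
  1×4 = 4 → write 4
  7×4 = 28 → write 4 carry 3
  3×4+3 = 15 → write 7 carry 1
  1×4+1 = 5 → write 5
  0×4 = 0 → write 0
  1×4 = 4 → write 4
  1×4 = 4 → write 4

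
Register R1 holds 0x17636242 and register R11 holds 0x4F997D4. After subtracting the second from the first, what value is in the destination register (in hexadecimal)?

Subtract column by column in base 16:
  2-4 → E (borrow)
  4-D-1 → 6 (borrow)
  2-7-1 → A (borrow)
  6-9-1 → C (borrow)
  3-9-1 → 9 (borrow)
  6-F-1 → 6 (borrow)
  7-4-1 → 2
  1-0 → 1

0x1269CA6E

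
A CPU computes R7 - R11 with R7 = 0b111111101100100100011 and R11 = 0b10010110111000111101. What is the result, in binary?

Subtract column by column in base 2:
  1-1 → 0
  1-0 → 1
  0-1 → 1 (borrow)
  0-1-1 → 0 (borrow)
  0-1-1 → 0 (borrow)
  1-1-1 → 1 (borrow)
  0-0-1 → 1 (borrow)
  0-0-1 → 1 (borrow)
  1-0-1 → 0
  0-1 → 1 (borrow)
  0-1-1 → 0 (borrow)
  1-1-1 → 1 (borrow)
  1-0-1 → 0
  0-1 → 1 (borrow)
  1-1-1 → 1 (borrow)
  1-0-1 → 0
  1-1 → 0
  1-0 → 1
  1-0 → 1
  1-1 → 0
  1-0 → 1

0b101100110101011100110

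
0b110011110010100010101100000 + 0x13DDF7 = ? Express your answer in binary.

0b110100011010010001101010111

0x13DDF7 = 0b100111101110111110111 in binary.
Add column by column in base 2, right to left:
  0+1 = 1
  0+1 = 1
  0+1 = 1
  0+0 = 0
  0+1 = 1
  1+1 = 0 carry 1
  1+1+1 = 1 carry 1
  0+1+1 = 0 carry 1
  1+1+1 = 1 carry 1
  0+0+1 = 1
  1+1 = 0 carry 1
  0+1+1 = 0 carry 1
  0+1+1 = 0 carry 1
  0+0+1 = 1
  1+1 = 0 carry 1
  0+1+1 = 0 carry 1
  1+1+1 = 1 carry 1
  0+1+1 = 0 carry 1
  0+0+1 = 1
  1+0 = 1
  1+1 = 0 carry 1
  1+0+1 = 0 carry 1
  1+0+1 = 0 carry 1
  0+0+1 = 1
  0+0 = 0
  1+0 = 1
  1+0 = 1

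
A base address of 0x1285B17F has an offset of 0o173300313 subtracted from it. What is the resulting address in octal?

0x1285B17F = 0o2241330577 in octal.
Subtract column by column in base 8:
  7-3 → 4
  7-1 → 6
  5-3 → 2
  0-0 → 0
  3-0 → 3
  3-3 → 0
  1-3 → 6 (borrow)
  4-7-1 → 4 (borrow)
  2-1-1 → 0
  2-0 → 2

0o2046030264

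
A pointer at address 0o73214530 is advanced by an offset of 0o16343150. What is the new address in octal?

0o111557700

Add column by column in base 8, right to left:
  0+0 = 0
  3+5 = 0 carry 1
  5+1+1 = 7
  4+3 = 7
  1+4 = 5
  2+3 = 5
  3+6 = 1 carry 1
  7+1+1 = 1 carry 1
  final carry 1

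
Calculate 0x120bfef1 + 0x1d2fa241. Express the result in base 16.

Add column by column in base 16, right to left:
  1+1 = 2
  f+4 = 3 carry 1
  e+2+1 = 1 carry 1
  f+a+1 = a carry 1
  b+f+1 = b carry 1
  0+2+1 = 3
  2+d = f
  1+1 = 2

0x2f3ba132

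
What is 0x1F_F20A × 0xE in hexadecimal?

Multiply each base-16 digit by 14, carrying:
  A×14 = 140 → write C carry 8
  0×14+8 = 8 → write 8
  2×14 = 28 → write C carry 1
  F×14+1 = 211 → write 3 carry 13
  F×14+13 = 223 → write F carry 13
  1×14+13 = 27 → write B carry 1
  remaining carry: 1

0x1BF3C8C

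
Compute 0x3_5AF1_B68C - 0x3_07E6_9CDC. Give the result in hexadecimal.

0x530B19B0

Subtract column by column in base 16:
  C-C → 0
  8-D → B (borrow)
  6-C-1 → 9 (borrow)
  B-9-1 → 1
  1-6 → B (borrow)
  F-E-1 → 0
  A-7 → 3
  5-0 → 5
  3-3 → 0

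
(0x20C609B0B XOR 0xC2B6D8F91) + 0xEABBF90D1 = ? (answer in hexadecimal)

First 0x20C609B0B XOR 0xC2B6D8F91 = 0xE270D149A.
Add column by column in base 16, right to left:
  A+1 = B
  9+D = 6 carry 1
  4+0+1 = 5
  1+9 = A
  D+F = C carry 1
  0+B+1 = C
  7+B = 2 carry 1
  2+A+1 = D
  E+E = C carry 1
  final carry 1

0x1CD2CCA56B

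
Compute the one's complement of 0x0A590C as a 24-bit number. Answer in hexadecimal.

Each hex digit d becomes F−d:
  0→F, A→5, 5→A, 9→6, 0→F, C→3

0xF5A6F3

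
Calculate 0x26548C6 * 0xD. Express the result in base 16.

Multiply each base-16 digit by 13, carrying:
  6×13 = 78 → write E carry 4
  C×13+4 = 160 → write 0 carry 10
  8×13+10 = 114 → write 2 carry 7
  4×13+7 = 59 → write B carry 3
  5×13+3 = 68 → write 4 carry 4
  6×13+4 = 82 → write 2 carry 5
  2×13+5 = 31 → write F carry 1
  remaining carry: 1

0x1F24B20E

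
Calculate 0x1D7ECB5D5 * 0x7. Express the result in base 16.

0xCE778F8D3

Multiply each base-16 digit by 7, carrying:
  5×7 = 35 → write 3 carry 2
  D×7+2 = 93 → write D carry 5
  5×7+5 = 40 → write 8 carry 2
  B×7+2 = 79 → write F carry 4
  C×7+4 = 88 → write 8 carry 5
  E×7+5 = 103 → write 7 carry 6
  7×7+6 = 55 → write 7 carry 3
  D×7+3 = 94 → write E carry 5
  1×7+5 = 12 → write C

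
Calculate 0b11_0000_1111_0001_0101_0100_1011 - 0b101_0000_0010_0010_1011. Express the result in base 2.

Subtract column by column in base 2:
  1-1 → 0
  1-1 → 0
  0-0 → 0
  1-1 → 0
  0-0 → 0
  0-1 → 1 (borrow)
  1-0-1 → 0
  0-0 → 0
  1-0 → 1
  0-1 → 1 (borrow)
  1-0-1 → 0
  0-0 → 0
  1-0 → 1
  0-0 → 0
  0-0 → 0
  0-0 → 0
  1-1 → 0
  1-0 → 1
  1-1 → 0
  1-0 → 1
  0-0 → 0
  0-0 → 0
  0-0 → 0
  0-0 → 0
  1-0 → 1
  1-0 → 1

0b11000010100001001100100000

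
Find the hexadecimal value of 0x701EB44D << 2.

0x1C07AD134

2 bits is not a whole number of base-16 digits; in binary: 1110000000111101011010001001101 << 2 = 111000000011110101101000100110100.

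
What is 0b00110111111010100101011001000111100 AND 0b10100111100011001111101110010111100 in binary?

AND bit by bit (1 only where both bits are 1):
  00110111111010100101011001000111100
& 10100111100011001111101110010111100
= 00100111100010000101001000000111100

0b00100111100010000101001000000111100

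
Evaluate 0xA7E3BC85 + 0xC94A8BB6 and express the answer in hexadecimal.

0x1712E483B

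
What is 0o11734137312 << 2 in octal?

2 bits is not a whole number of base-8 digits; in binary: 1001111011100001011111011001010 << 2 = 100111101110000101111101100101000.

0o47560575450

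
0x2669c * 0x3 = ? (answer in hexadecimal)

0x733d4

Multiply each base-16 digit by 3, carrying:
  c×3 = 36 → write 4 carry 2
  9×3+2 = 29 → write d carry 1
  6×3+1 = 19 → write 3 carry 1
  6×3+1 = 19 → write 3 carry 1
  2×3+1 = 7 → write 7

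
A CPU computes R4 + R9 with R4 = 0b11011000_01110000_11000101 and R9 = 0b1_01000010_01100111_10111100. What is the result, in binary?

0b10000110101101100010000001

Add column by column in base 2, right to left:
  1+0 = 1
  0+0 = 0
  1+1 = 0 carry 1
  0+1+1 = 0 carry 1
  0+1+1 = 0 carry 1
  0+1+1 = 0 carry 1
  1+0+1 = 0 carry 1
  1+1+1 = 1 carry 1
  0+1+1 = 0 carry 1
  0+1+1 = 0 carry 1
  0+1+1 = 0 carry 1
  0+0+1 = 1
  1+0 = 1
  1+1 = 0 carry 1
  1+1+1 = 1 carry 1
  0+0+1 = 1
  0+0 = 0
  0+1 = 1
  0+0 = 0
  1+0 = 1
  1+0 = 1
  0+0 = 0
  1+1 = 0 carry 1
  1+0+1 = 0 carry 1
  0+1+1 = 0 carry 1
  final carry 1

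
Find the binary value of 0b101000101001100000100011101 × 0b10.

Multiply each base-2 digit by 2, carrying:
  1×2 = 2 → write 0 carry 1
  0×2+1 = 1 → write 1
  1×2 = 2 → write 0 carry 1
  1×2+1 = 3 → write 1 carry 1
  1×2+1 = 3 → write 1 carry 1
  0×2+1 = 1 → write 1
  0×2 = 0 → write 0
  0×2 = 0 → write 0
  1×2 = 2 → write 0 carry 1
  0×2+1 = 1 → write 1
  0×2 = 0 → write 0
  0×2 = 0 → write 0
  0×2 = 0 → write 0
  0×2 = 0 → write 0
  1×2 = 2 → write 0 carry 1
  1×2+1 = 3 → write 1 carry 1
  0×2+1 = 1 → write 1
  0×2 = 0 → write 0
  1×2 = 2 → write 0 carry 1
  0×2+1 = 1 → write 1
  1×2 = 2 → write 0 carry 1
  0×2+1 = 1 → write 1
  0×2 = 0 → write 0
  0×2 = 0 → write 0
  1×2 = 2 → write 0 carry 1
  0×2+1 = 1 → write 1
  1×2 = 2 → write 0 carry 1
  remaining carry: 1

0b1010001010011000001000111010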